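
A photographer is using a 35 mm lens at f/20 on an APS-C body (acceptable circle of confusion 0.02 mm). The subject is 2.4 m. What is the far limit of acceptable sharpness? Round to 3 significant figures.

Hyperfocal distance H = f²/(N·c) + f = 35²/(20 × 0.02) + 35 = 1225/0.4 + 35 ≈ 3097.5 mm ≈ 3.098 m.
Far limit Df = s·(H − f)/(H − s) = 2400 × (3097.5 − 35) / (3097.5 − 2400) = 2400 × 3062.5 / 697.5 ≈ 10538 mm ≈ 10.5 m.

10.5 m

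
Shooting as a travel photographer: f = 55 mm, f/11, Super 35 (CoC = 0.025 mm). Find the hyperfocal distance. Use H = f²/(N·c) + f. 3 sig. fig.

11.1 m

Hyperfocal distance H = f²/(N·c) + f = 55²/(11 × 0.025) + 55 = 3025/0.275 + 55 ≈ 11055.0 mm ≈ 11.1 m.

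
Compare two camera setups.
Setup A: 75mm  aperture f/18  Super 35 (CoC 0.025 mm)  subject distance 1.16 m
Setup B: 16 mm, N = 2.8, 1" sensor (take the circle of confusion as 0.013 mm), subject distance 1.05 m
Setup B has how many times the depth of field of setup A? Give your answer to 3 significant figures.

Setup A: H = 75²/(18×0.025) + 75 ≈ 12575.0 mm; DoF = Df − Dn = 1270.26 − 1067.35 ≈ 202.91 mm.
Setup B: H = 16²/(2.8×0.013) + 16 ≈ 7049.0 mm; DoF = Df − Dn = 1230.98 − 915.41 ≈ 315.57 mm.
Ratio = 315.57 / 202.91 ≈ 1.56.

1.56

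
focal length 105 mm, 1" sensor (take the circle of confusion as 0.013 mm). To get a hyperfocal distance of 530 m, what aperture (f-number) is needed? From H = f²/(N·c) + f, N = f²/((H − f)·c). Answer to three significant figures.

Rearrange H = f²/(N·c) + f for N: N = f² / ((H − f)·c).
N = 105² / ((530000 − 105) × 0.013) = 11025 / 6889 ≈ 1.60.

f/1.60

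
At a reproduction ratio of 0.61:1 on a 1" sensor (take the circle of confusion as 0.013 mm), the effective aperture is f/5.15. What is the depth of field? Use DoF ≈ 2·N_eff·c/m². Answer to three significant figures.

At magnification m, DoF ≈ 2·N_eff·c/m² = 2 × 5.15 × 0.013 / 0.61² = 0.1339 / 0.3721 ≈ 0.36 mm.

0.360 mm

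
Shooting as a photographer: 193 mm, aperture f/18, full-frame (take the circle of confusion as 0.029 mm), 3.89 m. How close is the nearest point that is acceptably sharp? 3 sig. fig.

Hyperfocal distance H = f²/(N·c) + f = 193²/(18 × 0.029) + 193 = 37249/0.522 + 193 ≈ 71551.2 mm ≈ 71.55 m.
Near limit Dn = s·(H − f)/(H + s − 2f) = 3890 × (71551.2 − 193) / (71551.2 + 3890 − 2 × 193) = 3890 × 71358.2 / 75055.2 ≈ 3698.4 mm ≈ 3.70 m.

3.70 m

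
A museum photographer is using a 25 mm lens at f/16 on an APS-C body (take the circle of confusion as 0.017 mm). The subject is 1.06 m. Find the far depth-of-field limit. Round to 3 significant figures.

Hyperfocal distance H = f²/(N·c) + f = 25²/(16 × 0.017) + 25 = 625/0.272 + 25 ≈ 2322.8 mm ≈ 2.323 m.
Far limit Df = s·(H − f)/(H − s) = 1060 × (2322.8 − 25) / (2322.8 − 1060) = 1060 × 2297.8 / 1262.8 ≈ 1928.8 mm ≈ 1.93 m.

1.93 m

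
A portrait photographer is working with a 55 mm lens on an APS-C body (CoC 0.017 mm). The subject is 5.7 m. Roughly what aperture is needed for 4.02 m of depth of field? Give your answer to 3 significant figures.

Write h = H − f = f²/(N·c). The thin-lens limits are Dn = s·h/(h + (s−f)) and Df = s·h/(h − (s−f)), so DoF = Df − Dn = 2·s·(s−f)·h / (h² − (s−f)²).
That is a quadratic in h: DoF·h² − 2·s·(s−f)·h − DoF·(s−f)² = 0 ⇒ h = (s−f)·(s + √(s² + DoF²)) / DoF = 5645 × (5700 + √(5700² + 4020²)) / 4020 = 5645 × (5700 + 6974.98) / 4020 ≈ 17799 mm.
Then N = f²/(c·h) = 55² / (0.017 × 17799) = 3025 / 302.58 ≈ 10.

f/10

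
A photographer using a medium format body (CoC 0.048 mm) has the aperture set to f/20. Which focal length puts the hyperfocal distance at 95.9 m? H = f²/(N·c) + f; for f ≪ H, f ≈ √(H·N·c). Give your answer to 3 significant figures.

303 mm

From H = f²/(N·c) + f, with f ≪ H: f ≈ √(H·N·c) = √(95900 × 20 × 0.048) = √92064 ≈ 303.4 mm.
The +f correction barely moves this — solving exactly, f² + N·c·f − N·c·H = 0 ⇒ f = (−N·c + √((N·c)² + 4·N·c·H))/2 = (−0.96 + √368257)/2 ≈ 302.94 mm, so f ≈ 303 mm.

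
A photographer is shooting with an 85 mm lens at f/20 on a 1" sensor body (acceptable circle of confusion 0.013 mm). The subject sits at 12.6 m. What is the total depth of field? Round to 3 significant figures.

14.2 m

Hyperfocal distance H = f²/(N·c) + f = 85²/(20 × 0.013) + 85 = 7225/0.26 + 85 ≈ 27873.5 mm ≈ 27.87 m.
Near limit Dn = s·(H − f)/(H + s − 2f) = 12600 × (27873.5 − 85) / (27873.5 + 12600 − 2 × 85) = 12600 × 27788.5 / 40303.5 ≈ 8687 mm.
Far limit Df = s·(H − f)/(H − s) = 12600 × (27873.5 − 85) / (27873.5 − 12600) = 12600 × 27788.5 / 15273.5 ≈ 22924 mm.
Depth of field = Df − Dn = 22924 − 8687 ≈ 14237 mm ≈ 14.2 m.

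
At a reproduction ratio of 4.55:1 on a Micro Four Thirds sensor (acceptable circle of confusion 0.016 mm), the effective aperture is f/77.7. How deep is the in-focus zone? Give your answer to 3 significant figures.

0.120 mm

At magnification m, DoF ≈ 2·N_eff·c/m² = 2 × 77.7 × 0.016 / 4.55² = 2.486 / 20.7 ≈ 0.12 mm.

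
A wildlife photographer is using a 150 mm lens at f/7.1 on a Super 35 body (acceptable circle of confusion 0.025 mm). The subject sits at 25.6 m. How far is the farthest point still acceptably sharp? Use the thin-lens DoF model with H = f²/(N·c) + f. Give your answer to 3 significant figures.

Hyperfocal distance H = f²/(N·c) + f = 150²/(7.1 × 0.025) + 150 = 22500/0.1775 + 150 ≈ 126910.6 mm ≈ 126.9 m.
Far limit Df = s·(H − f)/(H − s) = 25600 × (126910.6 − 150) / (126910.6 − 25600) = 25600 × 126760.6 / 101310.6 ≈ 32031 mm ≈ 32.0 m.

32.0 m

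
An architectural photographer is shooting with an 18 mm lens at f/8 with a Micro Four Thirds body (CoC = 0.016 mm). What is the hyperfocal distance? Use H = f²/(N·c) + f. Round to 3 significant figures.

Hyperfocal distance H = f²/(N·c) + f = 18²/(8 × 0.016) + 18 = 324/0.128 + 18 ≈ 2549.2 mm ≈ 2.55 m.

2.55 m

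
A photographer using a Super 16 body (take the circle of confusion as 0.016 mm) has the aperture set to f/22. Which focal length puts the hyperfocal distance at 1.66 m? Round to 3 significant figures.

24.0 mm

From H = f²/(N·c) + f, with f ≪ H: f ≈ √(H·N·c) = √(1660 × 22 × 0.016) = √584.32 ≈ 24.17 mm.
Exact: f² + N·c·f − N·c·H = 0 ⇒ f = (−N·c + √((N·c)² + 4·N·c·H))/2 = (−0.352 + √2337.4)/2 ≈ 23.997 mm ≈ 24.0 mm.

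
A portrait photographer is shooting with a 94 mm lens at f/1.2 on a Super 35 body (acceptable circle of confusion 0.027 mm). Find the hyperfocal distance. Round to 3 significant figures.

273 m

Hyperfocal distance H = f²/(N·c) + f = 94²/(1.2 × 0.027) + 94 = 8836/0.0324 + 94 ≈ 272810.0 mm ≈ 273 m.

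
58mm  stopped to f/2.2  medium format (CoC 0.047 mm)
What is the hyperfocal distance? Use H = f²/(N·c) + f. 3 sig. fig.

Hyperfocal distance H = f²/(N·c) + f = 58²/(2.2 × 0.047) + 58 = 3364/0.1034 + 58 ≈ 32591.8 mm ≈ 32.6 m.

32.6 m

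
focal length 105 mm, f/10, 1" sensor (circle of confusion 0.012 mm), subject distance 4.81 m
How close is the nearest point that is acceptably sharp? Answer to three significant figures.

4.58 m

Hyperfocal distance H = f²/(N·c) + f = 105²/(10 × 0.012) + 105 = 11025/0.12 + 105 ≈ 91980.0 mm ≈ 91.98 m.
Near limit Dn = s·(H − f)/(H + s − 2f) = 4810 × (91980.0 − 105) / (91980.0 + 4810 − 2 × 105) = 4810 × 91875.0 / 96580.0 ≈ 4575.7 mm ≈ 4.58 m.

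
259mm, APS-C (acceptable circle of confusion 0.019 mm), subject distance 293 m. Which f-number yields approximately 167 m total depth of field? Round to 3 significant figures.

f/3.20

Write h = H − f = f²/(N·c). The thin-lens limits are Dn = s·h/(h + (s−f)) and Df = s·h/(h − (s−f)), so DoF = Df − Dn = 2·s·(s−f)·h / (h² − (s−f)²).
That is a quadratic in h: DoF·h² − 2·s·(s−f)·h − DoF·(s−f)² = 0 ⇒ h = (s−f)·(s + √(s² + DoF²)) / DoF = 292741 × (293000 + √(293000² + 167000²)) / 167000 = 292741 × (293000 + 337251) / 167000 ≈ 1104792 mm.
Then N = f²/(c·h) = 259² / (0.019 × 1104792) = 67081 / 20991 ≈ 3.20.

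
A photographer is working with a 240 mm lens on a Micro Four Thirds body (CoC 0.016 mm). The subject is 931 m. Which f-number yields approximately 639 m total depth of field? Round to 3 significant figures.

f/1.20

Write h = H − f = f²/(N·c). The thin-lens limits are Dn = s·h/(h + (s−f)) and Df = s·h/(h − (s−f)), so DoF = Df − Dn = 2·s·(s−f)·h / (h² − (s−f)²).
That is a quadratic in h: DoF·h² − 2·s·(s−f)·h − DoF·(s−f)² = 0 ⇒ h = (s−f)·(s + √(s² + DoF²)) / DoF = 930760 × (931000 + √(931000² + 639000²)) / 639000 = 930760 × (931000 + 1129195) / 639000 ≈ 3000857 mm.
Then N = f²/(c·h) = 240² / (0.016 × 3000857) = 57600 / 48014 ≈ 1.20.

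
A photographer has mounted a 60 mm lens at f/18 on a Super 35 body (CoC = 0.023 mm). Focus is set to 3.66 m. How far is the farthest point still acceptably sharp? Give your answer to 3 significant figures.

6.25 m

Hyperfocal distance H = f²/(N·c) + f = 60²/(18 × 0.023) + 60 = 3600/0.414 + 60 ≈ 8755.7 mm ≈ 8.756 m.
Far limit Df = s·(H − f)/(H − s) = 3660 × (8755.7 − 60) / (8755.7 − 3660) = 3660 × 8695.7 / 5095.7 ≈ 6245.7 mm ≈ 6.25 m.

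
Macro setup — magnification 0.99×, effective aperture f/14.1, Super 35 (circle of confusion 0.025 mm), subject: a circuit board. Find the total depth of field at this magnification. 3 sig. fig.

0.719 mm

At magnification m, DoF ≈ 2·N_eff·c/m² = 2 × 14.1 × 0.025 / 0.99² = 0.705 / 0.9801 ≈ 0.719 mm.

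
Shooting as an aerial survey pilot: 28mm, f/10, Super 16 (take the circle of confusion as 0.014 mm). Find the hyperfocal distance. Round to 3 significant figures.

5.63 m

Hyperfocal distance H = f²/(N·c) + f = 28²/(10 × 0.014) + 28 = 784/0.14 + 28 ≈ 5628.0 mm ≈ 5.63 m.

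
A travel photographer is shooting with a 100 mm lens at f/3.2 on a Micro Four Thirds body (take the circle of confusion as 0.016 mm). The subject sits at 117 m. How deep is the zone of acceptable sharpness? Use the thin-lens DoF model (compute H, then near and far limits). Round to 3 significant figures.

218 m

Hyperfocal distance H = f²/(N·c) + f = 100²/(3.2 × 0.016) + 100 = 10000/0.0512 + 100 ≈ 195412.5 mm ≈ 195.4 m.
Near limit Dn = s·(H − f)/(H + s − 2f) = 117000 × (195412.5 − 100) / (195412.5 + 117000 − 2 × 100) = 117000 × 195312.5 / 312212.5 ≈ 73192 mm.
Far limit Df = s·(H − f)/(H − s) = 117000 × (195412.5 − 100) / (195412.5 − 117000) = 117000 × 195312.5 / 78412.5 ≈ 291428 mm.
Depth of field = Df − Dn = 291428 − 73192 ≈ 218236 mm ≈ 218 m.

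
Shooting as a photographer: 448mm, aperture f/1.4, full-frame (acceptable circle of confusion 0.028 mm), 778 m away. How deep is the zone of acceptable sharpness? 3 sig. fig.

Hyperfocal distance H = f²/(N·c) + f = 448²/(1.4 × 0.028) + 448 = 200704/0.0392 + 448 ≈ 5120448.0 mm ≈ 5120 m.
Near limit Dn = s·(H − f)/(H + s − 2f) = 778000 × (5120448.0 − 448) / (5120448.0 + 778000 − 2 × 448) = 778000 × 5120000.0 / 5897552.0 ≈ 675426 mm.
Far limit Df = s·(H − f)/(H − s) = 778000 × (5120448.0 − 448) / (5120448.0 − 778000) = 778000 × 5120000.0 / 4342448.0 ≈ 917307 mm.
Depth of field = Df − Dn = 917307 − 675426 ≈ 241881 mm ≈ 242 m.

242 m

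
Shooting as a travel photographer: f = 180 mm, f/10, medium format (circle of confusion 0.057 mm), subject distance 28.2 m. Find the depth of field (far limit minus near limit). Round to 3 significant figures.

36.7 m

Hyperfocal distance H = f²/(N·c) + f = 180²/(10 × 0.057) + 180 = 32400/0.57 + 180 ≈ 57022.1 mm ≈ 57.02 m.
Near limit Dn = s·(H − f)/(H + s − 2f) = 28200 × (57022.1 − 180) / (57022.1 + 28200 − 2 × 180) = 28200 × 56842.1 / 84862.1 ≈ 18889 mm.
Far limit Df = s·(H − f)/(H − s) = 28200 × (57022.1 − 180) / (57022.1 − 28200) = 28200 × 56842.1 / 28822.1 ≈ 55615 mm.
Depth of field = Df − Dn = 55615 − 18889 ≈ 36726 mm ≈ 36.7 m.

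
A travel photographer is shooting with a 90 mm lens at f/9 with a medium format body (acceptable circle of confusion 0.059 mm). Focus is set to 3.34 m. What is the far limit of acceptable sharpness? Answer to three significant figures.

Hyperfocal distance H = f²/(N·c) + f = 90²/(9 × 0.059) + 90 = 8100/0.531 + 90 ≈ 15344.2 mm ≈ 15.34 m.
Far limit Df = s·(H − f)/(H − s) = 3340 × (15344.2 − 90) / (15344.2 − 3340) = 3340 × 15254.2 / 12004.2 ≈ 4244.3 mm ≈ 4.24 m.

4.24 m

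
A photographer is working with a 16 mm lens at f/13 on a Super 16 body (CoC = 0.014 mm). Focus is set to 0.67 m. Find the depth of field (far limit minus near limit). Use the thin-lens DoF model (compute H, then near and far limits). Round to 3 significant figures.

Hyperfocal distance H = f²/(N·c) + f = 16²/(13 × 0.014) + 16 = 256/0.182 + 16 ≈ 1422.6 mm ≈ 1.423 m.
Near limit Dn = s·(H − f)/(H + s − 2f) = 670 × (1422.6 − 16) / (1422.6 + 670 − 2 × 16) = 670 × 1406.6 / 2060.6 ≈ 457.35 mm.
Far limit Df = s·(H − f)/(H − s) = 670 × (1422.6 − 16) / (1422.6 − 670) = 670 × 1406.6 / 752.6 ≈ 1252.23 mm.
Depth of field = Df − Dn = 1252.23 − 457.35 ≈ 794.88 mm ≈ 0.795 m.

0.795 m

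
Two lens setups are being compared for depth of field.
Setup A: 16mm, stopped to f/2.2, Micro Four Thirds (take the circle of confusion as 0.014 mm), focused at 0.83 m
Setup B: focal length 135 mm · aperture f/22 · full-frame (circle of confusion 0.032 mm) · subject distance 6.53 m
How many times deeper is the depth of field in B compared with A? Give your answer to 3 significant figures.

Setup A: H = 16²/(2.2×0.014) + 16 ≈ 8327.7 mm; DoF = Df − Dn = 920.11 − 755.97 ≈ 164.14 mm.
Setup B: H = 135²/(22×0.032) + 135 ≈ 26022.8 mm; DoF = Df − Dn = 8672.3 − 5236.5 ≈ 3435.8 mm.
Ratio = 3435.8 / 164.14 ≈ 20.9.

20.9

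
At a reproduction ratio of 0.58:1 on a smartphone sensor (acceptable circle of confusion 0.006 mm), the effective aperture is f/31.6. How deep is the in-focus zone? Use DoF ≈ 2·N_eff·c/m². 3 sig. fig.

At magnification m, DoF ≈ 2·N_eff·c/m² = 2 × 31.6 × 0.006 / 0.58² = 0.3792 / 0.3364 ≈ 1.13 mm.

1.13 mm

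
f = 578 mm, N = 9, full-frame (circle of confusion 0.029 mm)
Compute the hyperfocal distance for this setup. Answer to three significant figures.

Hyperfocal distance H = f²/(N·c) + f = 578²/(9 × 0.029) + 578 = 334084/0.261 + 578 ≈ 1280593.3 mm ≈ 1280 m.

1280 m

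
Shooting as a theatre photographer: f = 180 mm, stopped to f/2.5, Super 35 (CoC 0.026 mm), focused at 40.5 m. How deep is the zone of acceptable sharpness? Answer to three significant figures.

Hyperfocal distance H = f²/(N·c) + f = 180²/(2.5 × 0.026) + 180 = 32400/0.065 + 180 ≈ 498641.5 mm ≈ 498.6 m.
Near limit Dn = s·(H − f)/(H + s − 2f) = 40500 × (498641.5 − 180) / (498641.5 + 40500 − 2 × 180) = 40500 × 498461.5 / 538781.5 ≈ 37469.2 mm.
Far limit Df = s·(H − f)/(H − s) = 40500 × (498641.5 − 180) / (498641.5 − 40500) = 40500 × 498461.5 / 458141.5 ≈ 44064.3 mm.
Depth of field = Df − Dn = 44064.3 − 37469.2 ≈ 6595.1 mm ≈ 6.60 m.

6.60 m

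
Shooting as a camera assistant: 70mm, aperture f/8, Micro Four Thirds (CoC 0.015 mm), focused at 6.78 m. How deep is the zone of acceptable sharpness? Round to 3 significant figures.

2.29 m

Hyperfocal distance H = f²/(N·c) + f = 70²/(8 × 0.015) + 70 = 4900/0.12 + 70 ≈ 40903.3 mm ≈ 40.90 m.
Near limit Dn = s·(H − f)/(H + s − 2f) = 6780 × (40903.3 − 70) / (40903.3 + 6780 − 2 × 70) = 6780 × 40833.3 / 47543.3 ≈ 5823.1 mm.
Far limit Df = s·(H − f)/(H − s) = 6780 × (40903.3 − 70) / (40903.3 − 6780) = 6780 × 40833.3 / 34123.3 ≈ 8113.2 mm.
Depth of field = Df − Dn = 8113.2 − 5823.1 ≈ 2290.1 mm ≈ 2.29 m.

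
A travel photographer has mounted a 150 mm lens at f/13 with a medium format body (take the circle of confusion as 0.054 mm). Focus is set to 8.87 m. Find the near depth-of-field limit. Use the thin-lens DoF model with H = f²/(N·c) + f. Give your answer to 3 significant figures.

Hyperfocal distance H = f²/(N·c) + f = 150²/(13 × 0.054) + 150 = 22500/0.702 + 150 ≈ 32201.3 mm ≈ 32.20 m.
Near limit Dn = s·(H − f)/(H + s − 2f) = 8870 × (32201.3 − 150) / (32201.3 + 8870 − 2 × 150) = 8870 × 32051.3 / 40771.3 ≈ 6972.9 mm ≈ 6.97 m.

6.97 m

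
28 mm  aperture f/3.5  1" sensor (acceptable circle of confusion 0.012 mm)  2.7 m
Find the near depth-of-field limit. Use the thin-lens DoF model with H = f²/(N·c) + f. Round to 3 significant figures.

2.36 m

Hyperfocal distance H = f²/(N·c) + f = 28²/(3.5 × 0.012) + 28 = 784/0.042 + 28 ≈ 18694.7 mm ≈ 18.69 m.
Near limit Dn = s·(H − f)/(H + s − 2f) = 2700 × (18694.7 − 28) / (18694.7 + 2700 − 2 × 28) = 2700 × 18666.7 / 21338.7 ≈ 2361.9 mm ≈ 2.36 m.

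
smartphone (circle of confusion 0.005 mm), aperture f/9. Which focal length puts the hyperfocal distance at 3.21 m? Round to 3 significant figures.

12.0 mm

From H = f²/(N·c) + f, with f ≪ H: f ≈ √(H·N·c) = √(3210 × 9 × 0.005) = √144.45 ≈ 12.02 mm.
The +f correction barely moves this — solving exactly, f² + N·c·f − N·c·H = 0 ⇒ f = (−N·c + √((N·c)² + 4·N·c·H))/2 = (−0.045 + √577.80)/2 ≈ 11.996 mm, so f ≈ 12.0 mm.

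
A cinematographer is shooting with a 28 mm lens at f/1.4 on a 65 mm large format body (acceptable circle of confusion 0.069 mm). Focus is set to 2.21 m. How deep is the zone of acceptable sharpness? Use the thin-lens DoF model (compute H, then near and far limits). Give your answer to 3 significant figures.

Hyperfocal distance H = f²/(N·c) + f = 28²/(1.4 × 0.069) + 28 = 784/0.0966 + 28 ≈ 8143.9 mm ≈ 8.144 m.
Near limit Dn = s·(H − f)/(H + s − 2f) = 2210 × (8143.9 − 28) / (8143.9 + 2210 − 2 × 28) = 2210 × 8115.9 / 10297.9 ≈ 1741.7 mm.
Far limit Df = s·(H − f)/(H − s) = 2210 × (8143.9 − 28) / (8143.9 − 2210) = 2210 × 8115.9 / 5933.9 ≈ 3022.7 mm.
Depth of field = Df − Dn = 3022.7 − 1741.7 ≈ 1281.0 mm ≈ 1.28 m.

1.28 m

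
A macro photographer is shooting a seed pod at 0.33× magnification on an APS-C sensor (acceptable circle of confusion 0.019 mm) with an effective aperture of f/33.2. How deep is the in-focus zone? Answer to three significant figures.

At magnification m, DoF ≈ 2·N_eff·c/m² = 2 × 33.2 × 0.019 / 0.33² = 1.262 / 0.1089 ≈ 11.6 mm.

11.6 mm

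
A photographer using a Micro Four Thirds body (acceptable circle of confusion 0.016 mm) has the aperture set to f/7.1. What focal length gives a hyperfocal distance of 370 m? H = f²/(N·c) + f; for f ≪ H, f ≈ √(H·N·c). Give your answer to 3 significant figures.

From H = f²/(N·c) + f, with f ≪ H: f ≈ √(H·N·c) = √(370000 × 7.1 × 0.016) = √42032 ≈ 205.0 mm.
The +f correction barely moves this — solving exactly, f² + N·c·f − N·c·H = 0 ⇒ f = (−N·c + √((N·c)² + 4·N·c·H))/2 = (−0.1136 + √168128)/2 ≈ 204.96 mm, so f ≈ 205 mm.

205 mm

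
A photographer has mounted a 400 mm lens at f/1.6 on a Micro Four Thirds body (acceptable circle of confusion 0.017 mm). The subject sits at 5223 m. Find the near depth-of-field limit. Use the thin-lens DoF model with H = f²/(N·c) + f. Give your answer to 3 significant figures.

2770 m

Hyperfocal distance H = f²/(N·c) + f = 400²/(1.6 × 0.017) + 400 = 160000/0.0272 + 400 ≈ 5882752.9 mm ≈ 5883 m.
Near limit Dn = s·(H − f)/(H + s − 2f) = 5223000 × (5882752.9 − 400) / (5882752.9 + 5223000 − 2 × 400) = 5223000 × 5882352.9 / 11104952.9 ≈ 2766651 mm ≈ 2770 m.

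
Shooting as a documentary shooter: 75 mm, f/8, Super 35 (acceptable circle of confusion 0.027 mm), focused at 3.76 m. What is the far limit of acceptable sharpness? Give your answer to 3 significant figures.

4.38 m

Hyperfocal distance H = f²/(N·c) + f = 75²/(8 × 0.027) + 75 = 5625/0.216 + 75 ≈ 26116.7 mm ≈ 26.12 m.
Far limit Df = s·(H − f)/(H − s) = 3760 × (26116.7 − 75) / (26116.7 − 3760) = 3760 × 26041.7 / 22356.7 ≈ 4379.8 mm ≈ 4.38 m.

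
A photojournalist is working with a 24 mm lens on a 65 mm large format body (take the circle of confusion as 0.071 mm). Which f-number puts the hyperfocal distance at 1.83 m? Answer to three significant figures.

Rearrange H = f²/(N·c) + f for N: N = f² / ((H − f)·c).
N = 24² / ((1830 − 24) × 0.071) = 576 / 128.2 ≈ 4.49.

f/4.49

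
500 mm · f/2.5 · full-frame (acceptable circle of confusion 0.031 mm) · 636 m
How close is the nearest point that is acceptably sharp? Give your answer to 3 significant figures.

531 m

Hyperfocal distance H = f²/(N·c) + f = 500²/(2.5 × 0.031) + 500 = 250000/0.0775 + 500 ≈ 3226306.5 mm ≈ 3226 m.
Near limit Dn = s·(H − f)/(H + s − 2f) = 636000 × (3226306.5 − 500) / (3226306.5 + 636000 − 2 × 500) = 636000 × 3225806.5 / 3861306.5 ≈ 531326 mm ≈ 531 m.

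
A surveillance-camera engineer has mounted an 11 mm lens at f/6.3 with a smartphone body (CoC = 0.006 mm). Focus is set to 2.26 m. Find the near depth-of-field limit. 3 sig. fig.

Hyperfocal distance H = f²/(N·c) + f = 11²/(6.3 × 0.006) + 11 = 121/0.0378 + 11 ≈ 3212.1 mm ≈ 3.212 m.
Near limit Dn = s·(H − f)/(H + s − 2f) = 2260 × (3212.1 − 11) / (3212.1 + 2260 − 2 × 11) = 2260 × 3201.1 / 5450.1 ≈ 1327.4 mm ≈ 1.33 m.

1.33 m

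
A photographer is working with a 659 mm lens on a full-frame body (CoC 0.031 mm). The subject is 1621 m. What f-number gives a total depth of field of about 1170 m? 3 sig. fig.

f/2.79

Write h = H − f = f²/(N·c). The thin-lens limits are Dn = s·h/(h + (s−f)) and Df = s·h/(h − (s−f)), so DoF = Df − Dn = 2·s·(s−f)·h / (h² − (s−f)²).
That is a quadratic in h: DoF·h² − 2·s·(s−f)·h − DoF·(s−f)² = 0 ⇒ h = (s−f)·(s + √(s² + DoF²)) / DoF = 1620341 × (1621000 + √(1621000² + 1170000²)) / 1170000 = 1620341 × (1621000 + 1999135) / 1170000 ≈ 5013550 mm.
Then N = f²/(c·h) = 659² / (0.031 × 5013550) = 434281 / 155420 ≈ 2.79.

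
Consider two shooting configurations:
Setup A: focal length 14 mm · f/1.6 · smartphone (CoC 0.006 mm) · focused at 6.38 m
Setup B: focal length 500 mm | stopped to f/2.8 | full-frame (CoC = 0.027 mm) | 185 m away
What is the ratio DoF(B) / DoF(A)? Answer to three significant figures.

4.70

Setup A: H = 14²/(1.6×0.006) + 14 ≈ 20430.7 mm; DoF = Df − Dn = 9270.6 − 4863.5 ≈ 4407.1 mm.
Setup B: H = 500²/(2.8×0.027) + 500 ≈ 3307378.3 mm; DoF = Df − Dn = 195932 − 175224 ≈ 20708 mm.
Ratio = 20708 / 4407.1 ≈ 4.70.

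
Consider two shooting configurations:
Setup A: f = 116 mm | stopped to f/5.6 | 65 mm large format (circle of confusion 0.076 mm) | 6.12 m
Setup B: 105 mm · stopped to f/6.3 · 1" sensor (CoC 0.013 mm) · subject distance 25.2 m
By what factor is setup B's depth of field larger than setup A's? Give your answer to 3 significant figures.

Setup A: H = 116²/(5.6×0.076) + 116 ≈ 31732.5 mm; DoF = Df − Dn = 7554.6 − 5143.3 ≈ 2411.3 mm.
Setup B: H = 105²/(6.3×0.013) + 105 ≈ 134720.4 mm; DoF = Df − Dn = 30974.2 − 21240.4 ≈ 9733.8 mm.
Ratio = 9733.8 / 2411.3 ≈ 4.04.

4.04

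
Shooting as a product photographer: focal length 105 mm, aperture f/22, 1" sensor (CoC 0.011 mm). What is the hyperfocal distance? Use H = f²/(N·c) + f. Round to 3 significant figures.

45.7 m

Hyperfocal distance H = f²/(N·c) + f = 105²/(22 × 0.011) + 105 = 11025/0.242 + 105 ≈ 45662.9 mm ≈ 45.7 m.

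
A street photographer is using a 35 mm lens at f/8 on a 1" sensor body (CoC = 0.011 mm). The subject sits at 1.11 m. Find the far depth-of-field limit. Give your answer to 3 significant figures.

Hyperfocal distance H = f²/(N·c) + f = 35²/(8 × 0.011) + 35 = 1225/0.088 + 35 ≈ 13955.5 mm ≈ 13.96 m.
Far limit Df = s·(H − f)/(H − s) = 1110 × (13955.5 − 35) / (13955.5 − 1110) = 1110 × 13920.5 / 12845.5 ≈ 1202.9 mm ≈ 1.20 m.

1.20 m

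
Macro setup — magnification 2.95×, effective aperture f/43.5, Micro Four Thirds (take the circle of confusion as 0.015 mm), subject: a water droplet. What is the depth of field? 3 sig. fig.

At magnification m, DoF ≈ 2·N_eff·c/m² = 2 × 43.5 × 0.015 / 2.95² = 1.305 / 8.703 ≈ 0.15 mm.

0.150 mm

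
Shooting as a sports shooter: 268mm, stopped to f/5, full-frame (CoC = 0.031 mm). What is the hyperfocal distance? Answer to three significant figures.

464 m

Hyperfocal distance H = f²/(N·c) + f = 268²/(5 × 0.031) + 268 = 71824/0.155 + 268 ≈ 463648.6 mm ≈ 464 m.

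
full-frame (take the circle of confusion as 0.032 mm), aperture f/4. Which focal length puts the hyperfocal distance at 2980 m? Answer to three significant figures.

From H = f²/(N·c) + f, with f ≪ H: f ≈ √(H·N·c) = √(2980000 × 4 × 0.032) = √381440 ≈ 617.6 mm.
The +f correction barely moves this — solving exactly, f² + N·c·f − N·c·H = 0 ⇒ f = (−N·c + √((N·c)² + 4·N·c·H))/2 = (−0.128 + √1525760)/2 ≈ 617.54 mm, so f ≈ 618 mm.

618 mm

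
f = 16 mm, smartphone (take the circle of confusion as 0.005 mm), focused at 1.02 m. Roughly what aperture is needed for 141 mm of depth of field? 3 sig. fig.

Write h = H − f = f²/(N·c). The thin-lens limits are Dn = s·h/(h + (s−f)) and Df = s·h/(h − (s−f)), so DoF = Df − Dn = 2·s·(s−f)·h / (h² − (s−f)²).
That is a quadratic in h: DoF·h² − 2·s·(s−f)·h − DoF·(s−f)² = 0 ⇒ h = (s−f)·(s + √(s² + DoF²)) / DoF = 1004 × (1020 + √(1020² + 141²)) / 141 = 1004 × (1020 + 1029.70) / 141 ≈ 14595 mm.
Then N = f²/(c·h) = 16² / (0.005 × 14595) = 256 / 72.975 ≈ 3.51.

f/3.51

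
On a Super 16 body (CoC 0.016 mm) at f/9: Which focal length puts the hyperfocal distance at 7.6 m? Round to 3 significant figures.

33.0 mm

From H = f²/(N·c) + f, with f ≪ H: f ≈ √(H·N·c) = √(7600 × 9 × 0.016) = √1094.4 ≈ 33.08 mm.
Exact: f² + N·c·f − N·c·H = 0 ⇒ f = (−N·c + √((N·c)² + 4·N·c·H))/2 = (−0.144 + √4377.6)/2 ≈ 33.010 mm ≈ 33.0 mm.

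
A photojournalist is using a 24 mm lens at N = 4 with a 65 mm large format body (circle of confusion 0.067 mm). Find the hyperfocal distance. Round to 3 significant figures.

2.17 m

Hyperfocal distance H = f²/(N·c) + f = 24²/(4 × 0.067) + 24 = 576/0.268 + 24 ≈ 2173.3 mm ≈ 2.17 m.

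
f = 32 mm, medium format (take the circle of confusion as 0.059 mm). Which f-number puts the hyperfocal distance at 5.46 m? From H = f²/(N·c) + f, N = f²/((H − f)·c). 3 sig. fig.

f/3.20

Rearrange H = f²/(N·c) + f for N: N = f² / ((H − f)·c).
N = 32² / ((5460 − 32) × 0.059) = 1024 / 320.3 ≈ 3.20.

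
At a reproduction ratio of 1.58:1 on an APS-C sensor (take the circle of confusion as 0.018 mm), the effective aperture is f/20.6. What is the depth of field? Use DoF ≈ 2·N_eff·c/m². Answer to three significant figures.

0.297 mm

At magnification m, DoF ≈ 2·N_eff·c/m² = 2 × 20.6 × 0.018 / 1.58² = 0.7416 / 2.496 ≈ 0.297 mm.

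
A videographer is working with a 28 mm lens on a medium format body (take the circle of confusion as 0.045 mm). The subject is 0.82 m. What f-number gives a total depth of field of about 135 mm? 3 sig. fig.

f/1.80

Write h = H − f = f²/(N·c). The thin-lens limits are Dn = s·h/(h + (s−f)) and Df = s·h/(h − (s−f)), so DoF = Df − Dn = 2·s·(s−f)·h / (h² − (s−f)²).
That is a quadratic in h: DoF·h² − 2·s·(s−f)·h − DoF·(s−f)² = 0 ⇒ h = (s−f)·(s + √(s² + DoF²)) / DoF = 792 × (820 + √(820² + 135²)) / 135 = 792 × (820 + 831.039) / 135 ≈ 9686.1 mm.
Then N = f²/(c·h) = 28² / (0.045 × 9686.1) = 784 / 435.87 ≈ 1.80.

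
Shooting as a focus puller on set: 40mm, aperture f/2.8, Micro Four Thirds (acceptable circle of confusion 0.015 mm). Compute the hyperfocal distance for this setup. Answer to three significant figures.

38.1 m

Hyperfocal distance H = f²/(N·c) + f = 40²/(2.8 × 0.015) + 40 = 1600/0.042 + 40 ≈ 38135.2 mm ≈ 38.1 m.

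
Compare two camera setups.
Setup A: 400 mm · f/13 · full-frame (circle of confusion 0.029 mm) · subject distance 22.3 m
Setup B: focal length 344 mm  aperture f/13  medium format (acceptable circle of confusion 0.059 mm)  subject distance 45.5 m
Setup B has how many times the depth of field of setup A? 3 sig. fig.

Setup A: H = 400²/(13×0.029) + 400 ≈ 424803.2 mm; DoF = Df − Dn = 23513.3 − 21205.7 ≈ 2307.6 mm.
Setup B: H = 344²/(13×0.059) + 344 ≈ 154628.2 mm; DoF = Df − Dn = 64327 − 35198 ≈ 29129 mm.
Ratio = 29129 / 2307.6 ≈ 12.6.

12.6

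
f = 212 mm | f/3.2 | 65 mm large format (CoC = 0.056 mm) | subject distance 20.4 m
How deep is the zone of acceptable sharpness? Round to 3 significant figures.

Hyperfocal distance H = f²/(N·c) + f = 212²/(3.2 × 0.056) + 212 = 44944/0.1792 + 212 ≈ 251015.6 mm ≈ 251.0 m.
Near limit Dn = s·(H − f)/(H + s − 2f) = 20400 × (251015.6 − 212) / (251015.6 + 20400 − 2 × 212) = 20400 × 250803.6 / 270991.6 ≈ 18880.3 mm.
Far limit Df = s·(H − f)/(H − s) = 20400 × (251015.6 − 212) / (251015.6 − 20400) = 20400 × 250803.6 / 230615.6 ≈ 22185.8 mm.
Depth of field = Df − Dn = 22185.8 − 18880.3 ≈ 3305.5 mm ≈ 3.31 m.

3.31 m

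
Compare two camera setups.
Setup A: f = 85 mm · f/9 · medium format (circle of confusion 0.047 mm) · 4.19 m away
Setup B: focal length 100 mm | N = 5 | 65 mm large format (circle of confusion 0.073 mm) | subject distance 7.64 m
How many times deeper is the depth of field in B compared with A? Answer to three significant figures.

2.13

Setup A: H = 85²/(9×0.047) + 85 ≈ 17165.4 mm; DoF = Df − Dn = 5515.6 − 3378.1 ≈ 2137.5 mm.
Setup B: H = 100²/(5×0.073) + 100 ≈ 27497.3 mm; DoF = Df − Dn = 10541.0 − 5991.2 ≈ 4549.8 mm.
Ratio = 4549.8 / 2137.5 ≈ 2.13.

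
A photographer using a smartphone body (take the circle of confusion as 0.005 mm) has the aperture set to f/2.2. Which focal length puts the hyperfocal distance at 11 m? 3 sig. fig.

11.0 mm

From H = f²/(N·c) + f, with f ≪ H: f ≈ √(H·N·c) = √(11000 × 2.2 × 0.005) = √121.00 ≈ 11.00 mm.
The +f correction barely moves this — solving exactly, f² + N·c·f − N·c·H = 0 ⇒ f = (−N·c + √((N·c)² + 4·N·c·H))/2 = (−0.011 + √484.00)/2 ≈ 10.995 mm, so f ≈ 11.0 mm.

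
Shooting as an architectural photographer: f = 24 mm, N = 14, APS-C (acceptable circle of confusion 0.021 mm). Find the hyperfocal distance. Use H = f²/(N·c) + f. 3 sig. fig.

Hyperfocal distance H = f²/(N·c) + f = 24²/(14 × 0.021) + 24 = 576/0.294 + 24 ≈ 1983.2 mm ≈ 1.98 m.

1.98 m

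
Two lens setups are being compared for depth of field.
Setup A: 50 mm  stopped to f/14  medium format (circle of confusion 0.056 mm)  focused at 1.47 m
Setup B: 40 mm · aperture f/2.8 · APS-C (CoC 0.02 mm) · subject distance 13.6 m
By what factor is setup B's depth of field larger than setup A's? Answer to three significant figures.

10.2

Setup A: H = 50²/(14×0.056) + 50 ≈ 3238.8 mm; DoF = Df − Dn = 2650.1 − 1017.1 ≈ 1633.0 mm.
Setup B: H = 40²/(2.8×0.02) + 40 ≈ 28611.4 mm; DoF = Df − Dn = 25885 − 9223 ≈ 16662 mm.
Ratio = 16662 / 1633.0 ≈ 10.2.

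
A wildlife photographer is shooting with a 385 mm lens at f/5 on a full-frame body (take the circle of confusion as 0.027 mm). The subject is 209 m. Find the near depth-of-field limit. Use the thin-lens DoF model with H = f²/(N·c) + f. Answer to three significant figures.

176 m

Hyperfocal distance H = f²/(N·c) + f = 385²/(5 × 0.027) + 385 = 148225/0.135 + 385 ≈ 1098348.0 mm ≈ 1098 m.
Near limit Dn = s·(H − f)/(H + s − 2f) = 209000 × (1098348.0 − 385) / (1098348.0 + 209000 − 2 × 385) = 209000 × 1097963.0 / 1306578.0 ≈ 175630 mm ≈ 176 m.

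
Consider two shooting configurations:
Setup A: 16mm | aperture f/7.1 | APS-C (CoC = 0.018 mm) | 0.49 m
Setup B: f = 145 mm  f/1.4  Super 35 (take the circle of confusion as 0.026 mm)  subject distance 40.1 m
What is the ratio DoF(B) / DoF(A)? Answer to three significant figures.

22.7

Setup A: H = 16²/(7.1×0.018) + 16 ≈ 2019.1 mm; DoF = Df − Dn = 641.89 − 396.24 ≈ 245.65 mm.
Setup B: H = 145²/(1.4×0.026) + 145 ≈ 577754.9 mm; DoF = Df − Dn = 43080.0 − 37505.6 ≈ 5574.4 mm.
Ratio = 5574.4 / 245.65 ≈ 22.7.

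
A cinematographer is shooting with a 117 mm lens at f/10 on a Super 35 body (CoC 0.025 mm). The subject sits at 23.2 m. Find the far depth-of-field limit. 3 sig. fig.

40.1 m

Hyperfocal distance H = f²/(N·c) + f = 117²/(10 × 0.025) + 117 = 13689/0.25 + 117 ≈ 54873.0 mm ≈ 54.87 m.
Far limit Df = s·(H − f)/(H − s) = 23200 × (54873.0 − 117) / (54873.0 − 23200) = 23200 × 54756.0 / 31673.0 ≈ 40108 mm ≈ 40.1 m.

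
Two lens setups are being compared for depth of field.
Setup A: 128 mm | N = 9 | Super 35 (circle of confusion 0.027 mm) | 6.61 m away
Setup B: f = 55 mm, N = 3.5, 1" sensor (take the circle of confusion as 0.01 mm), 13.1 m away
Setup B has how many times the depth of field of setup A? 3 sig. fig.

3.15

Setup A: H = 128²/(9×0.027) + 128 ≈ 67551.9 mm; DoF = Df − Dn = 7313.1 − 6030.3 ≈ 1282.8 mm.
Setup B: H = 55²/(3.5×0.01) + 55 ≈ 86483.6 mm; DoF = Df − Dn = 15428.7 − 11382.1 ≈ 4046.6 mm.
Ratio = 4046.6 / 1282.8 ≈ 3.15.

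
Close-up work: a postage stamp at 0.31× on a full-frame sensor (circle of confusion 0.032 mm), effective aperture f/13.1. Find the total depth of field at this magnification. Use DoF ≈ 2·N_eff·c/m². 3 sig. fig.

At magnification m, DoF ≈ 2·N_eff·c/m² = 2 × 13.1 × 0.032 / 0.31² = 0.8384 / 0.0961 ≈ 8.72 mm.

8.72 mm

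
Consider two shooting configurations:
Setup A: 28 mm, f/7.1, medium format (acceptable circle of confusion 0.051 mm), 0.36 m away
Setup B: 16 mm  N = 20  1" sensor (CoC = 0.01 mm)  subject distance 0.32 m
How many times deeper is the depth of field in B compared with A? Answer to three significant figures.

1.42

Setup A: H = 28²/(7.1×0.051) + 28 ≈ 2193.1 mm; DoF = Df − Dn = 425.20 − 312.14 ≈ 113.06 mm.
Setup B: H = 16²/(20×0.01) + 16 ≈ 1296.0 mm; DoF = Df − Dn = 419.67 − 258.59 ≈ 161.08 mm.
Ratio = 161.08 / 113.06 ≈ 1.42.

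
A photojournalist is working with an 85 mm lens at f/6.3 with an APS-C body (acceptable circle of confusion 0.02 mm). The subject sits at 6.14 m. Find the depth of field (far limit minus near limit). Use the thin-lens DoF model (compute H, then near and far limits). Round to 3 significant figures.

Hyperfocal distance H = f²/(N·c) + f = 85²/(6.3 × 0.02) + 85 = 7225/0.126 + 85 ≈ 57426.3 mm ≈ 57.43 m.
Near limit Dn = s·(H − f)/(H + s − 2f) = 6140 × (57426.3 − 85) / (57426.3 + 6140 − 2 × 85) = 6140 × 57341.3 / 63396.3 ≈ 5553.6 mm.
Far limit Df = s·(H − f)/(H − s) = 6140 × (57426.3 − 85) / (57426.3 − 6140) = 6140 × 57341.3 / 51286.3 ≈ 6864.9 mm.
Depth of field = Df − Dn = 6864.9 − 5553.6 ≈ 1311.3 mm ≈ 1.31 m.

1.31 m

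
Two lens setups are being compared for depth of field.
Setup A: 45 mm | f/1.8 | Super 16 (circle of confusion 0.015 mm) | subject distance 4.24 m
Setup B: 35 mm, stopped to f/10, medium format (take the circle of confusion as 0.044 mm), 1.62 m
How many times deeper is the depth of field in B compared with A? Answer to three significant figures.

Setup A: H = 45²/(1.8×0.015) + 45 ≈ 75045.0 mm; DoF = Df − Dn = 4491.21 − 4015.41 ≈ 475.80 mm.
Setup B: H = 35²/(10×0.044) + 35 ≈ 2819.1 mm; DoF = Df − Dn = 3761.4 − 1032.3 ≈ 2729.1 mm.
Ratio = 2729.1 / 475.80 ≈ 5.74.

5.74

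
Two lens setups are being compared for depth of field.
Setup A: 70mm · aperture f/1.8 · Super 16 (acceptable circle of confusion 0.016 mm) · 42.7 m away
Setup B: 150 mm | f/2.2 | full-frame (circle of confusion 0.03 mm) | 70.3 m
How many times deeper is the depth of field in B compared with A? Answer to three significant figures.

1.32

Setup A: H = 70²/(1.8×0.016) + 70 ≈ 170208.9 mm; DoF = Df − Dn = 56976 − 34145 ≈ 22831 mm.
Setup B: H = 150²/(2.2×0.03) + 150 ≈ 341059.1 mm; DoF = Df − Dn = 88514 − 58303 ≈ 30211 mm.
Ratio = 30211 / 22831 ≈ 1.32.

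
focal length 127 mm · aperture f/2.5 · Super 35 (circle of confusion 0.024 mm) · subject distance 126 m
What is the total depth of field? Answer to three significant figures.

151 m

Hyperfocal distance H = f²/(N·c) + f = 127²/(2.5 × 0.024) + 127 = 16129/0.06 + 127 ≈ 268943.7 mm ≈ 268.9 m.
Near limit Dn = s·(H − f)/(H + s − 2f) = 126000 × (268943.7 − 127) / (268943.7 + 126000 − 2 × 127) = 126000 × 268816.7 / 394689.7 ≈ 85817 mm.
Far limit Df = s·(H − f)/(H − s) = 126000 × (268943.7 − 127) / (268943.7 − 126000) = 126000 × 268816.7 / 142943.7 ≈ 236953 mm.
Depth of field = Df − Dn = 236953 − 85817 ≈ 151136 mm ≈ 151 m.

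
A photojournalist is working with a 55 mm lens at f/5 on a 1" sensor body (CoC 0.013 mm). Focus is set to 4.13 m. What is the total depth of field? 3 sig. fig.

0.729 m

Hyperfocal distance H = f²/(N·c) + f = 55²/(5 × 0.013) + 55 = 3025/0.065 + 55 ≈ 46593.5 mm ≈ 46.59 m.
Near limit Dn = s·(H − f)/(H + s − 2f) = 4130 × (46593.5 − 55) / (46593.5 + 4130 − 2 × 55) = 4130 × 46538.5 / 50613.5 ≈ 3797.48 mm.
Far limit Df = s·(H − f)/(H − s) = 4130 × (46593.5 − 55) / (46593.5 − 4130) = 4130 × 46538.5 / 42463.5 ≈ 4526.33 mm.
Depth of field = Df − Dn = 4526.33 − 3797.48 ≈ 728.85 mm ≈ 0.729 m.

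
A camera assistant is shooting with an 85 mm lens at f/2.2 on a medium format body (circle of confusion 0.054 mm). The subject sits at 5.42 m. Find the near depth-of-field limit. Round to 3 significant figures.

4.98 m

Hyperfocal distance H = f²/(N·c) + f = 85²/(2.2 × 0.054) + 85 = 7225/0.1188 + 85 ≈ 60901.5 mm ≈ 60.90 m.
Near limit Dn = s·(H − f)/(H + s − 2f) = 5420 × (60901.5 − 85) / (60901.5 + 5420 − 2 × 85) = 5420 × 60816.5 / 66151.5 ≈ 4982.9 mm ≈ 4.98 m.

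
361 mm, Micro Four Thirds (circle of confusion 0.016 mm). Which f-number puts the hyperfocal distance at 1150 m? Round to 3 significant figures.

Rearrange H = f²/(N·c) + f for N: N = f² / ((H − f)·c).
N = 361² / ((1150000 − 361) × 0.016) = 130321 / 18394 ≈ 7.08.

f/7.08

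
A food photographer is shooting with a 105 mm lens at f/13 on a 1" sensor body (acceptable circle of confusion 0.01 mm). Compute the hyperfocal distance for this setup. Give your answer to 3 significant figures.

84.9 m

Hyperfocal distance H = f²/(N·c) + f = 105²/(13 × 0.01) + 105 = 11025/0.13 + 105 ≈ 84912.7 mm ≈ 84.9 m.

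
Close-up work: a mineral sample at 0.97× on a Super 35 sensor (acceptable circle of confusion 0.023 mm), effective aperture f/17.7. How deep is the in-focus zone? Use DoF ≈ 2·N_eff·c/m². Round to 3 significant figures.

0.865 mm

At magnification m, DoF ≈ 2·N_eff·c/m² = 2 × 17.7 × 0.023 / 0.97² = 0.8142 / 0.9409 ≈ 0.865 mm.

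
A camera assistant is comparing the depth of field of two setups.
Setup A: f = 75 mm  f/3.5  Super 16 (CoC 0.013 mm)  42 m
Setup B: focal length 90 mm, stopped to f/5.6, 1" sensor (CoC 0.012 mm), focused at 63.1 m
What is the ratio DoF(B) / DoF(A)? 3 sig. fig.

Setup A: H = 75²/(3.5×0.013) + 75 ≈ 123701.4 mm; DoF = Df − Dn = 63552 − 31364 ≈ 32188 mm.
Setup B: H = 90²/(5.6×0.012) + 90 ≈ 120625.7 mm; DoF = Df − Dn = 132216 − 41438 ≈ 90778 mm.
Ratio = 90778 / 32188 ≈ 2.82.

2.82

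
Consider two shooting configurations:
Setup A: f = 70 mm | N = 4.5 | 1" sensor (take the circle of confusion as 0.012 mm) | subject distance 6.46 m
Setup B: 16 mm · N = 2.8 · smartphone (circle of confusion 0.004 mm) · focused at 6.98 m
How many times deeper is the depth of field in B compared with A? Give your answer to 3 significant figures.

5.13

Setup A: H = 70²/(4.5×0.012) + 70 ≈ 90810.7 mm; DoF = Df − Dn = 6949.38 − 6035.01 ≈ 914.37 mm.
Setup B: H = 16²/(2.8×0.004) + 16 ≈ 22873.1 mm; DoF = Df − Dn = 10038.5 − 5350.0 ≈ 4688.5 mm.
Ratio = 4688.5 / 914.37 ≈ 5.13.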